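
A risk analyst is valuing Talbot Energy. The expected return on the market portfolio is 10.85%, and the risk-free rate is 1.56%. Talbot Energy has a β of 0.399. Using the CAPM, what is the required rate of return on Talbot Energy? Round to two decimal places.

5.27%

Market risk premium = E(R_m) − R_f = 10.85% − 1.56% = 9.29%
E(R) = R_f + β × MRP = 1.56% + 0.399 × 9.29% = 5.27%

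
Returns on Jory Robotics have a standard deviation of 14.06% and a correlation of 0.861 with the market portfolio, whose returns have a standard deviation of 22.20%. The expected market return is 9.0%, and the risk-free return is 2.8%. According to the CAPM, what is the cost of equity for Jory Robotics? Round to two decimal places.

β = ρ × σ_i / σ_m = 0.861 × 14.06% / 22.20% = 0.5453
MRP = 9.0% − 2.8% = 6.20%
E(R) = 2.8% + 0.5453 × 6.2% = 6.18%

6.18%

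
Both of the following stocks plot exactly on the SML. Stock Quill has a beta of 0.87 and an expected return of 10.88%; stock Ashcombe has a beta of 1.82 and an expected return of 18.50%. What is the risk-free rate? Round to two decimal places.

Both satisfy E(R) = R_f + β·MRP, so the slope of the SML is
MRP = (18.50% − 10.88%) / (1.82 − 0.87) = 7.62% / 0.95 = 8.0211%
R_f = E(R_Quill) − β_Quill·MRP = 10.88% − 0.87 × 8.0211% = 3.9016%

3.90%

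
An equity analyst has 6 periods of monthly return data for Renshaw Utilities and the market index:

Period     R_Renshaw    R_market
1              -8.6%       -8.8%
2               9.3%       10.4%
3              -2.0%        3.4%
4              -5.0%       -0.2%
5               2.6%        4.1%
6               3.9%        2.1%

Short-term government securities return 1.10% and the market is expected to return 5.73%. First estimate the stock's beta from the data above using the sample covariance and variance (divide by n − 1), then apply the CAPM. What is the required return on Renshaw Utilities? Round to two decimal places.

5.42%

Mean R_i = (-8.6 + 9.3 − 2.0 − 5.0 + 2.6 + 3.9) / 6 = 0.0333%
Mean R_m = (-8.8 + 10.4 + 3.4 − 0.2 + 4.1 + 2.1) / 6 = 1.8333%
Σ(R_i − R̄_i)(R_m − R̄_m) = 185.0833  ⇒  Cov = 185.0833 / 5 = 37.0167
Σ(R_m − R̄_m)² = 198.2533  ⇒  Var(R_m) = 198.2533 / 5 = 39.6507
β = Cov / Var(R_m) = 37.0167 / 39.6507 = 0.9336
MRP = 5.73% − 1.10% = 4.63%
E(R) = R_f + β × MRP = 1.10% + 0.9336 × 4.63% = 5.42%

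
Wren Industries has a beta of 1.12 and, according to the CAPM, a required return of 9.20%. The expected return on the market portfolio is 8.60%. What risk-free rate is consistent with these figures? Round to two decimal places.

E(R) = R_f + β(E(R_m) − R_f) = R_f(1 − β) + β·E(R_m)
9.20% = R_f × (1 − 1.12) + 1.12 × 8.60%
9.20% = R_f × -0.12 + 9.6320%
R_f = (9.20% − 9.6320%) / -0.12 = 3.60%

3.60%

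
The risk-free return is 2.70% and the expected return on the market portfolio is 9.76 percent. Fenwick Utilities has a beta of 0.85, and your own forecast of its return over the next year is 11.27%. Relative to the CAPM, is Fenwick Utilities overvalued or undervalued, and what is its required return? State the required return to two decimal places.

MRP = 9.76% − 2.70% = 7.06%
Required return = R_f + β·MRP = 2.70% + 0.85 × 7.06% = 8.70%
Forecast 11.27% > required 8.70% → the stock plots above the SML → undervalued.

Undervalued; required return 8.70%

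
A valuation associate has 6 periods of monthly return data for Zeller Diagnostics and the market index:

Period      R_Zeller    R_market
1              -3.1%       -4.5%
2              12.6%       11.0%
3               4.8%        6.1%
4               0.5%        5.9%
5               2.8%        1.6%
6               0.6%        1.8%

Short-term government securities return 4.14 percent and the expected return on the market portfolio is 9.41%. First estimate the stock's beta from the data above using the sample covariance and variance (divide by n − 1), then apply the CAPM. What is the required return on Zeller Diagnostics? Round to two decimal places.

Mean R_i = (-3.1 + 12.6 + 4.8 + 0.5 + 2.8 + 0.6) / 6 = 3.0333%
Mean R_m = (-4.5 + 11.0 + 6.1 + 5.9 + 1.6 + 1.8) / 6 = 3.6500%
Σ(R_i − R̄_i)(R_m − R̄_m) = 123.9100  ⇒  Cov = 123.9100 / 5 = 24.7820
Σ(R_m − R̄_m)² = 139.1350  ⇒  Var(R_m) = 139.1350 / 5 = 27.8270
β = Cov / Var(R_m) = 24.7820 / 27.8270 = 0.8906
MRP = 9.41% − 4.14% = 5.27%
E(R) = R_f + β × MRP = 4.14% + 0.8906 × 5.27% = 8.83%

8.83%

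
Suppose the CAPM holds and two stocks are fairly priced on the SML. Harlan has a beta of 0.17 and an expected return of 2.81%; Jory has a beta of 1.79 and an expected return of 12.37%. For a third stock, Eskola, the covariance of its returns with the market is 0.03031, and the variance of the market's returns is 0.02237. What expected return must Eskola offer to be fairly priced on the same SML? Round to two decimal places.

MRP = (12.37% − 2.81%) / (1.79 − 0.17) = 5.9012%
R_f = 2.81% − 0.17 × 5.9012% = 1.8068%
β_Eskola = Cov / Var(R_m) = 0.03031 / 0.02237 = 1.3549
E(R_Eskola) = R_f + β × MRP = 1.8068% + 1.3549 × 5.9012% = 9.80%

9.80%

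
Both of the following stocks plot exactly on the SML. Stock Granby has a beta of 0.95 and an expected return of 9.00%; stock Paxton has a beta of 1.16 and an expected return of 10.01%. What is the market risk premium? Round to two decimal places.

Both satisfy E(R) = R_f + β·MRP, so the slope of the SML is
MRP = (10.01% − 9.00%) / (1.16 − 0.95) = 1.01% / 0.21 = 4.8095%

4.81%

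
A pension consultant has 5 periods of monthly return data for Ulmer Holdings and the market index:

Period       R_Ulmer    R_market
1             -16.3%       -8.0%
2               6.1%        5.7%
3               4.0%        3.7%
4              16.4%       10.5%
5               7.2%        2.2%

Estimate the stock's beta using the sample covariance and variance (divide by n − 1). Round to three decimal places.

1.719

Mean R_i = (-16.3 + 6.1 + 4.0 + 16.4 + 7.2) / 5 = 3.4800%
Mean R_m = (-8.0 + 5.7 + 3.7 + 10.5 + 2.2) / 5 = 2.8200%
Σ(R_i − R̄_i)(R_m − R̄_m) = 318.9420  ⇒  Cov = 318.9420 / 4 = 79.7355
Σ(R_m − R̄_m)² = 185.5080  ⇒  Var(R_m) = 185.5080 / 4 = 46.3770
β = Cov / Var(R_m) = 79.7355 / 46.3770 = 1.7193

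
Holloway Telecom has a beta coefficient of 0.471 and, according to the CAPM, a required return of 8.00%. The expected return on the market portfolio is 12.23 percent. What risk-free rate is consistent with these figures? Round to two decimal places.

E(R) = R_f + β(E(R_m) − R_f) = R_f(1 − β) + β·E(R_m)
8.00% = R_f × (1 − 0.471) + 0.471 × 12.23%
8.00% = R_f × 0.529 + 5.76033%
R_f = (8.00% − 5.76033%) / 0.529 = 4.23%

4.23%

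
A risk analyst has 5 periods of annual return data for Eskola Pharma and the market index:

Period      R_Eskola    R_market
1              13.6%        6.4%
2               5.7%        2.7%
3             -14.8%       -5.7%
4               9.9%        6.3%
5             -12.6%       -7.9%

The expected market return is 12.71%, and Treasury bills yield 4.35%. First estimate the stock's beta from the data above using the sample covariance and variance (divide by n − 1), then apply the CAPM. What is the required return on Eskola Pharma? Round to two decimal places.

20.32%

Mean R_i = (13.6 + 5.7 − 14.8 + 9.9 − 12.6) / 5 = 0.3600%
Mean R_m = (6.4 + 2.7 − 5.7 + 6.3 − 7.9) / 5 = 0.3600%
Σ(R_i − R̄_i)(R_m − R̄_m) = 348.0520  ⇒  Cov = 348.0520 / 4 = 87.0130
Σ(R_m − R̄_m)² = 182.1920  ⇒  Var(R_m) = 182.1920 / 4 = 45.5480
β = Cov / Var(R_m) = 87.0130 / 45.5480 = 1.9104
MRP = 12.71% − 4.35% = 8.36%
E(R) = R_f + β × MRP = 4.35% + 1.9104 × 8.36% = 20.32%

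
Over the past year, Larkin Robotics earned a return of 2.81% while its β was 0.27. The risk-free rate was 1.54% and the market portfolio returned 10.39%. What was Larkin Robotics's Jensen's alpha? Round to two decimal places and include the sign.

-1.12%

Market excess return = 10.39% − 1.54% = 8.85%
CAPM benchmark = R_f + β(R_m − R_f) = 1.54% + 0.27 × 8.85% = 3.9295%
α = actual − benchmark = 2.81% − 3.9295% = -1.12%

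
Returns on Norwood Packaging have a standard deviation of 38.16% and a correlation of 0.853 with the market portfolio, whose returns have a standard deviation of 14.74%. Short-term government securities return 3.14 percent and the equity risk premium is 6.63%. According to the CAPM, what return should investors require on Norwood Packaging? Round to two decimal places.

17.78%

β = ρ × σ_i / σ_m = 0.853 × 38.16% / 14.74% = 2.2083
E(R) = 3.14% + 2.2083 × 6.63% = 17.78%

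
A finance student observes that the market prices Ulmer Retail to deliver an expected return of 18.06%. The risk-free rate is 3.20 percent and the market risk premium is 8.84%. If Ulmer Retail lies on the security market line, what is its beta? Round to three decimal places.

1.681

β = (E(R) − R_f) / MRP = (18.06% − 3.20%) / 8.84% = 14.86% / 8.84% = 1.681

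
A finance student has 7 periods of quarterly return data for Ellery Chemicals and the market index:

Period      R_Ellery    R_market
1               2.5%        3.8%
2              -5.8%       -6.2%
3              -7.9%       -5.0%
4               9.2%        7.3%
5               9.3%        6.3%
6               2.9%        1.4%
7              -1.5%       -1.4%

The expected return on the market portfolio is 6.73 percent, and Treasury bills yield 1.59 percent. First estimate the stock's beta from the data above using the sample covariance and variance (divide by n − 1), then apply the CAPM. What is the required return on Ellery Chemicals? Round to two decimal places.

7.94%

Mean R_i = (2.5 − 5.8 − 7.9 + 9.2 + 9.3 + 2.9 − 1.5) / 7 = 1.2429%
Mean R_m = (3.8 − 6.2 − 5.0 + 7.3 + 6.3 + 1.4 − 1.4) / 7 = 0.8857%
Σ(R_i − R̄_i)(R_m − R̄_m) = 209.1643  ⇒  Cov = 209.1643 / 6 = 34.8607
Σ(R_m − R̄_m)² = 169.2886  ⇒  Var(R_m) = 169.2886 / 6 = 28.2148
β = Cov / Var(R_m) = 34.8607 / 28.2148 = 1.2355
MRP = 6.73% − 1.59% = 5.14%
E(R) = R_f + β × MRP = 1.59% + 1.2355 × 5.14% = 7.94%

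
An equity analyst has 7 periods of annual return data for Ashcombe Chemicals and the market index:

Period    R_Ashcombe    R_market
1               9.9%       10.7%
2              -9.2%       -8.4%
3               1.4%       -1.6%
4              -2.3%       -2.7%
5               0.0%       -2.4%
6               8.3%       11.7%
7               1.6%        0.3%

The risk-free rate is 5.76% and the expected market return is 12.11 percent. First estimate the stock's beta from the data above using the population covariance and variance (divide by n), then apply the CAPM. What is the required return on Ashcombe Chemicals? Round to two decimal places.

11.05%

Mean R_i = (9.9 − 9.2 + 1.4 − 2.3 + 0.0 + 8.3 + 1.6) / 7 = 1.3857%
Mean R_m = (10.7 − 8.4 − 1.6 − 2.7 − 2.4 + 11.7 + 0.3) / 7 = 1.0857%
Σ(R_i − R̄_i)(R_m − R̄_m) = 274.2386  ⇒  Cov = 274.2386 / 7 = 39.1769
Σ(R_m − R̄_m)² = 329.3886  ⇒  Var(R_m) = 329.3886 / 7 = 47.0555
β = Cov / Var(R_m) = 39.1769 / 47.0555 = 0.8326
MRP = 12.11% − 5.76% = 6.35%
E(R) = R_f + β × MRP = 5.76% + 0.8326 × 6.35% = 11.05%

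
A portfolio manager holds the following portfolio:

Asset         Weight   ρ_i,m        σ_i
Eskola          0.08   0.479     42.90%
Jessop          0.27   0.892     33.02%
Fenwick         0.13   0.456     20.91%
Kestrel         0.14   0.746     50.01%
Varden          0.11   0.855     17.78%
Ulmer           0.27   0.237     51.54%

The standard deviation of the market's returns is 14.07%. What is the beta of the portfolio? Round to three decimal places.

β_Eskola = 0.479 × 42.90% / 14.07% = 1.4605
β_Jessop = 0.892 × 33.02% / 14.07% = 2.0934
β_Fenwick = 0.456 × 20.91% / 14.07% = 0.6777
β_Kestrel = 0.746 × 50.01% / 14.07% = 2.6516
β_Varden = 0.855 × 17.78% / 14.07% = 1.0804
β_Ulmer = 0.237 × 51.54% / 14.07% = 0.8682
β_P = Σ w_i β_i = 0.08×1.4605 + 0.27×2.0934 + 0.13×0.6777 + 0.14×2.6516 + 0.11×1.0804 + 0.27×0.8682 = 1.4946

1.495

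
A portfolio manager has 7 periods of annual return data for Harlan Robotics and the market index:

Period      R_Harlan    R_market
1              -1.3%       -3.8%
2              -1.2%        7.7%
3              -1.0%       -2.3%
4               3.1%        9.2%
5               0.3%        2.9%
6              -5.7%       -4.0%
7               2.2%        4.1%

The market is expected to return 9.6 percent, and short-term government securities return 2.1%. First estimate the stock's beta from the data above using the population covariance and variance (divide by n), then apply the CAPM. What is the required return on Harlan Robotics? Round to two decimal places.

4.90%

Mean R_i = (-1.3 − 1.2 − 1.0 + 3.1 + 0.3 − 5.7 + 2.2) / 7 = -0.5143%
Mean R_m = (-3.8 + 7.7 − 2.3 + 9.2 + 2.9 − 4.0 + 4.1) / 7 = 1.9714%
Σ(R_i − R̄_i)(R_m − R̄_m) = 66.3071  ⇒  Cov = 66.3071 / 7 = 9.4724
Σ(R_m − R̄_m)² = 177.6743  ⇒  Var(R_m) = 177.6743 / 7 = 25.3820
β = Cov / Var(R_m) = 9.4724 / 25.3820 = 0.3732
MRP = 9.6% − 2.1% = 7.50%
E(R) = R_f + β × MRP = 2.1% + 0.3732 × 7.5% = 4.90%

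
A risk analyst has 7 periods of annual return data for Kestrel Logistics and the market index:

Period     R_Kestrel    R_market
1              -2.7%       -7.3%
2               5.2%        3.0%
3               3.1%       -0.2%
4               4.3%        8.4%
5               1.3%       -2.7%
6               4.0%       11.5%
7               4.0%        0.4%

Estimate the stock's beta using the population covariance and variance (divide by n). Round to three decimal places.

0.318

Mean R_i = (-2.7 + 5.2 + 3.1 + 4.3 + 1.3 + 4.0 + 4.0) / 7 = 2.7429%
Mean R_m = (-7.3 + 3.0 − 0.2 + 8.4 − 2.7 + 11.5 + 0.4) / 7 = 1.8714%
Σ(R_i − R̄_i)(R_m − R̄_m) = 78.9686  ⇒  Cov = 78.9686 / 7 = 11.2812
Σ(R_m − R̄_m)² = 248.0743  ⇒  Var(R_m) = 248.0743 / 7 = 35.4392
β = Cov / Var(R_m) = 11.2812 / 35.4392 = 0.3183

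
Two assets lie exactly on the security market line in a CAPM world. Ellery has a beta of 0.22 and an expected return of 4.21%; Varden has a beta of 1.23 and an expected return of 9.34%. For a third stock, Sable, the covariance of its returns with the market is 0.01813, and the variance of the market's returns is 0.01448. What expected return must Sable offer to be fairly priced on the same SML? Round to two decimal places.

MRP = (9.34% − 4.21%) / (1.23 − 0.22) = 5.0792%
R_f = 4.21% − 0.22 × 5.0792% = 3.0926%
β_Sable = Cov / Var(R_m) = 0.01813 / 0.01448 = 1.2521
E(R_Sable) = R_f + β × MRP = 3.0926% + 1.2521 × 5.0792% = 9.45%

9.45%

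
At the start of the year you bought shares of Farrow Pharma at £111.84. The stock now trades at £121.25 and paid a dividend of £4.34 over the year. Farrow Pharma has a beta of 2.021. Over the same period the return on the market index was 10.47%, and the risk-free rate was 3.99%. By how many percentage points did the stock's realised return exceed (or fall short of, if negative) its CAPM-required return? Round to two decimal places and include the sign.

Realised HPR = (P1 + D1 − P0) / P0 = (121.25 + 4.34 − 111.84) / 111.84 = 13.75 / 111.84 = 12.2943%
MRP = 10.47% − 3.99% = 6.48%
CAPM required = R_f + β·MRP = 3.99% + 2.021 × 6.48% = 17.08608%
α = realised − required = 12.2943% − 17.08608% = -4.79%

-4.79%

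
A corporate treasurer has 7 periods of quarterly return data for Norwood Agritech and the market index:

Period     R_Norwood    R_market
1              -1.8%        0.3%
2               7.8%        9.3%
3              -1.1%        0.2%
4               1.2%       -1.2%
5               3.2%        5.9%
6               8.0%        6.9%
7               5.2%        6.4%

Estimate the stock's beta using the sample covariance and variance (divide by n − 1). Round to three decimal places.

0.874

Mean R_i = (-1.8 + 7.8 − 1.1 + 1.2 + 3.2 + 8.0 + 5.2) / 7 = 3.2143%
Mean R_m = (0.3 + 9.3 + 0.2 − 1.2 + 5.9 + 6.9 + 6.4) / 7 = 3.9714%
Σ(R_i − R̄_i)(R_m − R̄_m) = 88.3429  ⇒  Cov = 88.3429 / 6 = 14.7238
Σ(R_m − R̄_m)² = 101.0343  ⇒  Var(R_m) = 101.0343 / 6 = 16.8391
β = Cov / Var(R_m) = 14.7238 / 16.8391 = 0.8744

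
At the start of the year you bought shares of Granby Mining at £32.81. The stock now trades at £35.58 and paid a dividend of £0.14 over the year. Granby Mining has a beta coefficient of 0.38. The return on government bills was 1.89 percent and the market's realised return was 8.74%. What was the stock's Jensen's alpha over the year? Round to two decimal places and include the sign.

+4.38%

Realised HPR = (P1 + D1 − P0) / P0 = (35.58 + 0.14 − 32.81) / 32.81 = 2.91 / 32.81 = 8.8692%
MRP = 8.74% − 1.89% = 6.85%
CAPM required = R_f + β·MRP = 1.89% + 0.38 × 6.85% = 4.4930%
α = realised − required = 8.8692% − 4.4930% = +4.38%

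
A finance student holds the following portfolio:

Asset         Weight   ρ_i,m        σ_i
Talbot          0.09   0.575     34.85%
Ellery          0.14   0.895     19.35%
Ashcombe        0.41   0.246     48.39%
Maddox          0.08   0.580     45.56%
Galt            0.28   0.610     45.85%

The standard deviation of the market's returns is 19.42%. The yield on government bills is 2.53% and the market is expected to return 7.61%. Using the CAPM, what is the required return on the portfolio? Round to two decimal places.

β_Talbot = 0.575 × 34.85% / 19.42% = 1.0319
β_Ellery = 0.895 × 19.35% / 19.42% = 0.8918
β_Ashcombe = 0.246 × 48.39% / 19.42% = 0.6130
β_Maddox = 0.580 × 45.56% / 19.42% = 1.3607
β_Galt = 0.610 × 45.85% / 19.42% = 1.4402
β_P = Σ w_i β_i = 0.09×1.0319 + 0.14×0.8918 + 0.41×0.6130 + 0.08×1.3607 + 0.28×1.4402 = 0.9812
MRP = 7.61% − 2.53% = 5.08%
E(R_P) = R_f + β_P × MRP = 2.53% + 0.9812 × 5.08% = 7.51%

7.51%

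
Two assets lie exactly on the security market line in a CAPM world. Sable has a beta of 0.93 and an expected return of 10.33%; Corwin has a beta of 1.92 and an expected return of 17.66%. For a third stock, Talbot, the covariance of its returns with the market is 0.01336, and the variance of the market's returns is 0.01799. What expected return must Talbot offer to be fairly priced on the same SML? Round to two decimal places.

8.94%

MRP = (17.66% − 10.33%) / (1.92 − 0.93) = 7.4040%
R_f = 10.33% − 0.93 × 7.4040% = 3.4443%
β_Talbot = Cov / Var(R_m) = 0.01336 / 0.01799 = 0.7426
E(R_Talbot) = R_f + β × MRP = 3.4443% + 0.7426 × 7.4040% = 8.94%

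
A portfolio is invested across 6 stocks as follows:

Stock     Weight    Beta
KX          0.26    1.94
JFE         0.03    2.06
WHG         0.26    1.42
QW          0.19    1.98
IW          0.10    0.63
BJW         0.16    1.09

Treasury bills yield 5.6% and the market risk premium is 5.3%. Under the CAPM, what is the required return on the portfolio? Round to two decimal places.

13.81%

β_P = Σ w_i β_i = 0.26×1.94 + 0.03×2.06 + 0.26×1.42 + 0.19×1.98 + 0.10×0.63 + 0.16×1.09 = 1.5490
E(R_P) = R_f + β_P × MRP = 5.6% + 1.5490 × 5.3% = 13.81%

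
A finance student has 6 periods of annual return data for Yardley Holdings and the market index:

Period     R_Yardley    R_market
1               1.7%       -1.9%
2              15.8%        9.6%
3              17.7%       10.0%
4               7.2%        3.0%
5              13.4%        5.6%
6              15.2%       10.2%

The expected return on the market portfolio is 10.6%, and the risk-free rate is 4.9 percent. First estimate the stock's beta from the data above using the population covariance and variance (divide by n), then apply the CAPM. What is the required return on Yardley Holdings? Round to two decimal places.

11.91%

Mean R_i = (1.7 + 15.8 + 17.7 + 7.2 + 13.4 + 15.2) / 6 = 11.8333%
Mean R_m = (-1.9 + 9.6 + 10.0 + 3.0 + 5.6 + 10.2) / 6 = 6.0833%
Σ(R_i − R̄_i)(R_m − R̄_m) = 145.2133  ⇒  Cov = 145.2133 / 6 = 24.2022
Σ(R_m − R̄_m)² = 118.1283  ⇒  Var(R_m) = 118.1283 / 6 = 19.6881
β = Cov / Var(R_m) = 24.2022 / 19.6881 = 1.2293
MRP = 10.6% − 4.9% = 5.70%
E(R) = R_f + β × MRP = 4.9% + 1.2293 × 5.7% = 11.91%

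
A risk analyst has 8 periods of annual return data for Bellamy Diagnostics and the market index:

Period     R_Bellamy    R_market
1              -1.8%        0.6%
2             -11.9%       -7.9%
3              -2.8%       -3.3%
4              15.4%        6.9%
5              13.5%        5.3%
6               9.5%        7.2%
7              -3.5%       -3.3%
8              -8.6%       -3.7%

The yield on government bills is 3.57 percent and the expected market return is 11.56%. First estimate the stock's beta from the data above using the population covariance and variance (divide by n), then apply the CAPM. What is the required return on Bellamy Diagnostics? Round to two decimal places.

Mean R_i = (-1.8 − 11.9 − 2.8 + 15.4 + 13.5 + 9.5 − 3.5 − 8.6) / 8 = 1.2250%
Mean R_m = (0.6 − 7.9 − 3.3 + 6.9 + 5.3 + 7.2 − 3.3 − 3.7) / 8 = 0.2250%
Σ(R_i − R̄_i)(R_m − R̄_m) = 389.5450  ⇒  Cov = 389.5450 / 8 = 48.6931
Σ(R_m − R̄_m)² = 225.3750  ⇒  Var(R_m) = 225.3750 / 8 = 28.1719
β = Cov / Var(R_m) = 48.6931 / 28.1719 = 1.7284
MRP = 11.56% − 3.57% = 7.99%
E(R) = R_f + β × MRP = 3.57% + 1.7284 × 7.99% = 17.38%

17.38%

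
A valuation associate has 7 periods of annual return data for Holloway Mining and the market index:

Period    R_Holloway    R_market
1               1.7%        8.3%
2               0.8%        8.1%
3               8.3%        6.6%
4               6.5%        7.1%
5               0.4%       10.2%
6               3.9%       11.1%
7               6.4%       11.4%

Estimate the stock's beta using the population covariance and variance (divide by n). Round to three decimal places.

Mean R_i = (1.7 + 0.8 + 8.3 + 6.5 + 0.4 + 3.9 + 6.4) / 7 = 4.0000%
Mean R_m = (8.3 + 8.1 + 6.6 + 7.1 + 10.2 + 11.1 + 11.4) / 7 = 8.9714%
Σ(R_i − R̄_i)(R_m − R̄_m) = -9.3500  ⇒  Cov = -9.3500 / 7 = -1.3357
Σ(R_m − R̄_m)² = 22.2743  ⇒  Var(R_m) = 22.2743 / 7 = 3.1820
β = Cov / Var(R_m) = -1.3357 / 3.1820 = -0.4198

-0.420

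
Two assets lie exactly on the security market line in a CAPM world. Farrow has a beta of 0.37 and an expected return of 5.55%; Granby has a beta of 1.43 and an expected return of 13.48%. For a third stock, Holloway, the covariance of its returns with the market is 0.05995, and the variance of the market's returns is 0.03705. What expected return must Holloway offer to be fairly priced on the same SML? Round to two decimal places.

14.89%

MRP = (13.48% − 5.55%) / (1.43 − 0.37) = 7.4811%
R_f = 5.55% − 0.37 × 7.4811% = 2.7820%
β_Holloway = Cov / Var(R_m) = 0.05995 / 0.03705 = 1.6181
E(R_Holloway) = R_f + β × MRP = 2.7820% + 1.6181 × 7.4811% = 14.89%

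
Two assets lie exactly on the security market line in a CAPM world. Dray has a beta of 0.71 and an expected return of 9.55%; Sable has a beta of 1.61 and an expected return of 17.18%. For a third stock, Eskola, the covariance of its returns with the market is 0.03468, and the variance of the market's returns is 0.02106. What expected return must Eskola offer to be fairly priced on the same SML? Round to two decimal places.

17.49%

MRP = (17.18% − 9.55%) / (1.61 − 0.71) = 8.4778%
R_f = 9.55% − 0.71 × 8.4778% = 3.5308%
β_Eskola = Cov / Var(R_m) = 0.03468 / 0.02106 = 1.6467
E(R_Eskola) = R_f + β × MRP = 3.5308% + 1.6467 × 8.4778% = 17.49%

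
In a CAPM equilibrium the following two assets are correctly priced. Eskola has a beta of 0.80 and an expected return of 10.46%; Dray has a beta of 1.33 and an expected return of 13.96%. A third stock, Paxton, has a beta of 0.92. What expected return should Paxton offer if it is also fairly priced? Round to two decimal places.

MRP (SML slope) = (13.96% − 10.46%) / (1.33 − 0.80) = 3.50% / 0.53 = 6.6038%
R_f (intercept) = 10.46% − 0.80 × 6.6038% = 5.1770%
E(R_Paxton) = R_f + β × MRP = 5.1770% + 0.92 × 6.6038% = 11.25%

11.25%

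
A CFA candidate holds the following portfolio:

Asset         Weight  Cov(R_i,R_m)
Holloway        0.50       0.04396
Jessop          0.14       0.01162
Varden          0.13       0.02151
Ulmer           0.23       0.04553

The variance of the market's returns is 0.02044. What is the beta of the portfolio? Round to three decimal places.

1.804

β_Holloway = 0.04396 / 0.02044 = 2.1507
β_Jessop = 0.01162 / 0.02044 = 0.5685
β_Varden = 0.02151 / 0.02044 = 1.0523
β_Ulmer = 0.04553 / 0.02044 = 2.2275
β_P = Σ w_i β_i = 0.50×2.1507 + 0.14×0.5685 + 0.13×1.0523 + 0.23×2.2275 = 1.8041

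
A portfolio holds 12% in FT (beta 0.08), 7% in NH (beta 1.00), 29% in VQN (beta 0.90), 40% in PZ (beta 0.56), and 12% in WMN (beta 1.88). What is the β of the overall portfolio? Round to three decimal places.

0.790

β_P = Σ w_i β_i = 0.12×0.08 + 0.07×1.00 + 0.29×0.90 + 0.40×0.56 + 0.12×1.88 = 0.7902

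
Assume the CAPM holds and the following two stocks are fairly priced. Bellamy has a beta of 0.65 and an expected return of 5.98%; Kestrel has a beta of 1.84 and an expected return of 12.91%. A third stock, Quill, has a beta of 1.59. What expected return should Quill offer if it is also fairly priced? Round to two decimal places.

11.45%

MRP (SML slope) = (12.91% − 5.98%) / (1.84 − 0.65) = 6.93% / 1.19 = 5.8235%
R_f (intercept) = 5.98% − 0.65 × 5.8235% = 2.1947%
E(R_Quill) = R_f + β × MRP = 2.1947% + 1.59 × 5.8235% = 11.45%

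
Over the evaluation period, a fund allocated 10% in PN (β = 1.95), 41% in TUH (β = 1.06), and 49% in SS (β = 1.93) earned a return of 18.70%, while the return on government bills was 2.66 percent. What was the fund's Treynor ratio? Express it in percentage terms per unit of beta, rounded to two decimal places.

10.18%

β_P = 0.10×1.95 + 0.41×1.06 + 0.49×1.93 = 1.5753
Treynor = (R_P − R_f) / β_P = (18.70% − 2.66%) / 1.5753 = 16.04% / 1.5753 = 10.18%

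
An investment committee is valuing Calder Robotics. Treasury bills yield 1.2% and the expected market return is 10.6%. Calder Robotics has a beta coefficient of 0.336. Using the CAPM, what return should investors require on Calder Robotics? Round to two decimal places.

4.36%

Market risk premium = E(R_m) − R_f = 10.6% − 1.2% = 9.40%
E(R) = R_f + β × MRP = 1.2% + 0.336 × 9.4% = 4.36%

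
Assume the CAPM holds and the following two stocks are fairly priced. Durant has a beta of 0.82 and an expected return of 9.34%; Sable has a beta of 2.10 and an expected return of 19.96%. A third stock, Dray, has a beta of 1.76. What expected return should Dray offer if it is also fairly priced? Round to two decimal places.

MRP (SML slope) = (19.96% − 9.34%) / (2.10 − 0.82) = 10.62% / 1.28 = 8.2969%
R_f (intercept) = 9.34% − 0.82 × 8.2969% = 2.5365%
E(R_Dray) = R_f + β × MRP = 2.5365% + 1.76 × 8.2969% = 17.14%

17.14%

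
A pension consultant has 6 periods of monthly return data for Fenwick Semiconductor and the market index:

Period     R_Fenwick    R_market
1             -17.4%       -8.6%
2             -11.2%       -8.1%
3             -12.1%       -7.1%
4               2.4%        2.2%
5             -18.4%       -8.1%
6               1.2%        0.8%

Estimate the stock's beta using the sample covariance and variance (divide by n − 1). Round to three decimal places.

1.758

Mean R_i = (-17.4 − 11.2 − 12.1 + 2.4 − 18.4 + 1.2) / 6 = -9.2500%
Mean R_m = (-8.6 − 8.1 − 7.1 + 2.2 − 8.1 + 0.8) / 6 = -4.8167%
Σ(R_i − R̄_i)(R_m − R̄_m) = 214.2250  ⇒  Cov = 214.2250 / 5 = 42.8450
Σ(R_m − R̄_m)² = 121.8683  ⇒  Var(R_m) = 121.8683 / 5 = 24.3737
β = Cov / Var(R_m) = 42.8450 / 24.3737 = 1.7578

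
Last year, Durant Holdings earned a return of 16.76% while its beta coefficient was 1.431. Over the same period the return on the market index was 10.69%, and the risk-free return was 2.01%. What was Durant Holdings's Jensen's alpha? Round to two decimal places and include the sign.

Market excess return = 10.69% − 2.01% = 8.68%
CAPM benchmark = R_f + β(R_m − R_f) = 2.01% + 1.431 × 8.68% = 14.43108%
α = actual − benchmark = 16.76% − 14.43108% = +2.33%

+2.33%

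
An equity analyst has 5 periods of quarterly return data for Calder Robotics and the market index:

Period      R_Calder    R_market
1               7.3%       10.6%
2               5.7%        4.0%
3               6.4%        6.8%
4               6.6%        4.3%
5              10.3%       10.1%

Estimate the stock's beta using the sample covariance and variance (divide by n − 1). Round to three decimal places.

Mean R_i = (7.3 + 5.7 + 6.4 + 6.6 + 10.3) / 5 = 7.2600%
Mean R_m = (10.6 + 4.0 + 6.8 + 4.3 + 10.1) / 5 = 7.1600%
Σ(R_i − R̄_i)(R_m − R̄_m) = 16.2020  ⇒  Cov = 16.2020 / 4 = 4.0505
Σ(R_m − R̄_m)² = 38.7720  ⇒  Var(R_m) = 38.7720 / 4 = 9.6930
β = Cov / Var(R_m) = 4.0505 / 9.6930 = 0.4179

0.418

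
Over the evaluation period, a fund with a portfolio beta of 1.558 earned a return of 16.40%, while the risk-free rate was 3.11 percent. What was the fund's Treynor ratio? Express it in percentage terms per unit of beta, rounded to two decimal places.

Treynor = (R_P − R_f) / β_P = (16.40% − 3.11%) / 1.5580 = 13.29% / 1.5580 = 8.53%

8.53%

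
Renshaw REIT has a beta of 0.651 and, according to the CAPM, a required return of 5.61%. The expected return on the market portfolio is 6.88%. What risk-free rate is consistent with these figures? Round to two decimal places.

E(R) = R_f + β(E(R_m) − R_f) = R_f(1 − β) + β·E(R_m)
5.61% = R_f × (1 − 0.651) + 0.651 × 6.88%
5.61% = R_f × 0.349 + 4.47888%
R_f = (5.61% − 4.47888%) / 0.349 = 3.24%

3.24%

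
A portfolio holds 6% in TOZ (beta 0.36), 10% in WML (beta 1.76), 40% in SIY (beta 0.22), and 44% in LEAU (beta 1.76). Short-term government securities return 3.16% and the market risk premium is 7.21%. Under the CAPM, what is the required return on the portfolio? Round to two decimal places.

10.80%

β_P = Σ w_i β_i = 0.06×0.36 + 0.10×1.76 + 0.40×0.22 + 0.44×1.76 = 1.0600
E(R_P) = R_f + β_P × MRP = 3.16% + 1.0600 × 7.21% = 10.80%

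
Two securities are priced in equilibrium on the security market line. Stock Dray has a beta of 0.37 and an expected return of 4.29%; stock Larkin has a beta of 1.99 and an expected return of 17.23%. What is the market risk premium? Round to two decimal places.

Both satisfy E(R) = R_f + β·MRP, so the slope of the SML is
MRP = (17.23% − 4.29%) / (1.99 − 0.37) = 12.94% / 1.62 = 7.9877%

7.99%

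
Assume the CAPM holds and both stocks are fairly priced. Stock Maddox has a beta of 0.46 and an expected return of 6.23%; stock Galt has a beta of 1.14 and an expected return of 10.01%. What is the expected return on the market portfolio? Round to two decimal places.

9.23%

Both satisfy E(R) = R_f + β·MRP, so the slope of the SML is
MRP = (10.01% − 6.23%) / (1.14 − 0.46) = 3.78% / 0.68 = 5.5588%
R_f = E(R_Maddox) − β_Maddox·MRP = 6.23% − 0.46 × 5.5588% = 3.6730%
E(R_m) = R_f + MRP = 3.6730% + 5.5588% = 9.23%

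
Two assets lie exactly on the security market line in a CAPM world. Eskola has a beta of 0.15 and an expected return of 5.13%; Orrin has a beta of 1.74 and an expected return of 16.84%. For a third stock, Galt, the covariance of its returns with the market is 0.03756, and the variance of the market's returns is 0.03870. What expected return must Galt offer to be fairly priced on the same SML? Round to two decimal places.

MRP = (16.84% − 5.13%) / (1.74 − 0.15) = 7.3648%
R_f = 5.13% − 0.15 × 7.3648% = 4.0253%
β_Galt = Cov / Var(R_m) = 0.03756 / 0.03870 = 0.9705
E(R_Galt) = R_f + β × MRP = 4.0253% + 0.9705 × 7.3648% = 11.17%

11.17%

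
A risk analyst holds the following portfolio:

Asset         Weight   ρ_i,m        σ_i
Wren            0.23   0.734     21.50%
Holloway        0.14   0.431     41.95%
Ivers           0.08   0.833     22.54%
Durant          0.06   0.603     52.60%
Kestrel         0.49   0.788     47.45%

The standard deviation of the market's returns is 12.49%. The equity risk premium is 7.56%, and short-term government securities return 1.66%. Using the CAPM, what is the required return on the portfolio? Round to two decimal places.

β_Wren = 0.734 × 21.50% / 12.49% = 1.2635
β_Holloway = 0.431 × 41.95% / 12.49% = 1.4476
β_Ivers = 0.833 × 22.54% / 12.49% = 1.5033
β_Durant = 0.603 × 52.60% / 12.49% = 2.5395
β_Kestrel = 0.788 × 47.45% / 12.49% = 2.9936
β_P = Σ w_i β_i = 0.23×1.2635 + 0.14×1.4476 + 0.08×1.5033 + 0.06×2.5395 + 0.49×2.9936 = 2.2328
E(R_P) = R_f + β_P × MRP = 1.66% + 2.2328 × 7.56% = 18.54%

18.54%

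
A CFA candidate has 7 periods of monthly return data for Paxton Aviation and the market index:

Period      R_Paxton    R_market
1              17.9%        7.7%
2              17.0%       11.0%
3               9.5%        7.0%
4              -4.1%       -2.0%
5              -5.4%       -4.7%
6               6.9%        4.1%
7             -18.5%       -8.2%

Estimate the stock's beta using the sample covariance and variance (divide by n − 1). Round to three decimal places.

Mean R_i = (17.9 + 17.0 + 9.5 − 4.1 − 5.4 + 6.9 − 18.5) / 7 = 3.3286%
Mean R_m = (7.7 + 11.0 + 7.0 − 2.0 − 4.7 + 4.1 − 8.2) / 7 = 2.1286%
Σ(R_i − R̄_i)(R_m − R̄_m) = 555.3043  ⇒  Cov = 555.3043 / 6 = 92.5507
Σ(R_m − R̄_m)² = 307.7143  ⇒  Var(R_m) = 307.7143 / 6 = 51.2857
β = Cov / Var(R_m) = 92.5507 / 51.2857 = 1.8046

1.805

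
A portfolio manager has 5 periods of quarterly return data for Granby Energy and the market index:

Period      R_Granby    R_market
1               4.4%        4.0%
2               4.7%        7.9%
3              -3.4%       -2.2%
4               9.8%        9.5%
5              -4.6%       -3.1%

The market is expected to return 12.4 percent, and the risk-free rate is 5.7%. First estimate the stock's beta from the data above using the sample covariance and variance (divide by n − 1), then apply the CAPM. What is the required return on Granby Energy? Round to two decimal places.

Mean R_i = (4.4 + 4.7 − 3.4 + 9.8 − 4.6) / 5 = 2.1800%
Mean R_m = (4.0 + 7.9 − 2.2 + 9.5 − 3.1) / 5 = 3.2200%
Σ(R_i − R̄_i)(R_m − R̄_m) = 134.4720  ⇒  Cov = 134.4720 / 4 = 33.6180
Σ(R_m − R̄_m)² = 131.2680  ⇒  Var(R_m) = 131.2680 / 4 = 32.8170
β = Cov / Var(R_m) = 33.6180 / 32.8170 = 1.0244
MRP = 12.4% − 5.7% = 6.70%
E(R) = R_f + β × MRP = 5.7% + 1.0244 × 6.7% = 12.56%

12.56%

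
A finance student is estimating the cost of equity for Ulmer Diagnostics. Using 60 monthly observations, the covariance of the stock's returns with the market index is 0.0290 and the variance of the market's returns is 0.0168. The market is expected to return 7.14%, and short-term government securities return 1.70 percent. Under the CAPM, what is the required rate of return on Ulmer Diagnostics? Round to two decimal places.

β = Cov(R_i, R_m) / Var(R_m) = 0.0290 / 0.0168 = 1.7262
MRP = 7.14% − 1.70% = 5.44%
E(R) = R_f + β × MRP = 1.70% + 1.7262 × 5.44% = 11.09%

11.09%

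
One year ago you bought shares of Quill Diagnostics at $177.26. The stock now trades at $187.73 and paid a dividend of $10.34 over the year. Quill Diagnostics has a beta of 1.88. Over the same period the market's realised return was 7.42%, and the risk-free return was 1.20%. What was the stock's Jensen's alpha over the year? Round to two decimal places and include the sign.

-1.15%

Realised HPR = (P1 + D1 − P0) / P0 = (187.73 + 10.34 − 177.26) / 177.26 = 20.81 / 177.26 = 11.7398%
MRP = 7.42% − 1.20% = 6.22%
CAPM required = R_f + β·MRP = 1.20% + 1.88 × 6.22% = 12.8936%
α = realised − required = 11.7398% − 12.8936% = -1.15%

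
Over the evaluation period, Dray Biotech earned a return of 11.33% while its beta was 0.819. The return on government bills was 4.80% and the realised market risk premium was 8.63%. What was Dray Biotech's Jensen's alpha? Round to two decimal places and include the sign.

CAPM benchmark = R_f + β(R_m − R_f) = 4.80% + 0.819 × 8.63% = 11.86797%
α = actual − benchmark = 11.33% − 11.86797% = -0.54%

-0.54%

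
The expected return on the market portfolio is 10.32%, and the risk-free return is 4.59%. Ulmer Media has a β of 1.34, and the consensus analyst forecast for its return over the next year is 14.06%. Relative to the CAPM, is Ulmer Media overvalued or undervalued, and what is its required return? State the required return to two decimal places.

MRP = 10.32% − 4.59% = 5.73%
Required return = R_f + β·MRP = 4.59% + 1.34 × 5.73% = 12.27%
Forecast 14.06% > required 12.27% → the stock plots above the SML → undervalued.

Undervalued; required return 12.27%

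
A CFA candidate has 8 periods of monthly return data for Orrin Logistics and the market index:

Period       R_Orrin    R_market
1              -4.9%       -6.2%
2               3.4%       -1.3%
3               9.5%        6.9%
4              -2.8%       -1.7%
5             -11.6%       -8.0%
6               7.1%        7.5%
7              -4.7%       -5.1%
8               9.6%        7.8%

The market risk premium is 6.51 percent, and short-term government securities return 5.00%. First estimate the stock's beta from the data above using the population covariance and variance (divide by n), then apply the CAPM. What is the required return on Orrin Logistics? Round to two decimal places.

Mean R_i = (-4.9 + 3.4 + 9.5 − 2.8 − 11.6 + 7.1 − 4.7 + 9.6) / 8 = 0.7000%
Mean R_m = (-6.2 − 1.3 + 6.9 − 1.7 − 8.0 + 7.5 − 5.1 + 7.8) / 8 = -0.0125%
Σ(R_i − R̄_i)(R_m − R̄_m) = 341.2400  ⇒  Cov = 341.2400 / 8 = 42.6550
Σ(R_m − R̄_m)² = 297.7288  ⇒  Var(R_m) = 297.7288 / 8 = 37.2161
β = Cov / Var(R_m) = 42.6550 / 37.2161 = 1.1461
E(R) = R_f + β × MRP = 5.00% + 1.1461 × 6.51% = 12.46%

12.46%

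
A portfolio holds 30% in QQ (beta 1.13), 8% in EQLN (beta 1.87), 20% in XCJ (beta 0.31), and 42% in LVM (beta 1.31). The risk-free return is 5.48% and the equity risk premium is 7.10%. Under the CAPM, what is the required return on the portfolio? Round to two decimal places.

β_P = Σ w_i β_i = 0.30×1.13 + 0.08×1.87 + 0.20×0.31 + 0.42×1.31 = 1.1008
E(R_P) = R_f + β_P × MRP = 5.48% + 1.1008 × 7.10% = 13.30%

13.30%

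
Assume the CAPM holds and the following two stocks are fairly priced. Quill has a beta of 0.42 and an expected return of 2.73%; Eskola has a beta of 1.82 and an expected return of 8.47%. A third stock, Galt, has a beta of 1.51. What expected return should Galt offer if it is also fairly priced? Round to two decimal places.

7.20%

MRP (SML slope) = (8.47% − 2.73%) / (1.82 − 0.42) = 5.74% / 1.40 = 4.1000%
R_f (intercept) = 2.73% − 0.42 × 4.1000% = 1.0080%
E(R_Galt) = R_f + β × MRP = 1.0080% + 1.51 × 4.1000% = 7.20%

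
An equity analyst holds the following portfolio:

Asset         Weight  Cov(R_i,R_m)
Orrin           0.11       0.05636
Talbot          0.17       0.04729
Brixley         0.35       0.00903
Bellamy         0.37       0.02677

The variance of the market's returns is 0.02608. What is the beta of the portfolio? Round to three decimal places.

1.047

β_Orrin = 0.05636 / 0.02608 = 2.1610
β_Talbot = 0.04729 / 0.02608 = 1.8133
β_Brixley = 0.00903 / 0.02608 = 0.3462
β_Bellamy = 0.02677 / 0.02608 = 1.0265
β_P = Σ w_i β_i = 0.11×2.1610 + 0.17×1.8133 + 0.35×0.3462 + 0.37×1.0265 = 1.0469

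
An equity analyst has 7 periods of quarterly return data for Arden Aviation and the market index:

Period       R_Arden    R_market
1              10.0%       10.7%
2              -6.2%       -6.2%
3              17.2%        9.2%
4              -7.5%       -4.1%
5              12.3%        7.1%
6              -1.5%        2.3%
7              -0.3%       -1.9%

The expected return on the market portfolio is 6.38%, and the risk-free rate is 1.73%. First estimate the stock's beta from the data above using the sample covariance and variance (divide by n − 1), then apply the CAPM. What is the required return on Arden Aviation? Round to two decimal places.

7.89%

Mean R_i = (10.0 − 6.2 + 17.2 − 7.5 + 12.3 − 1.5 − 0.3) / 7 = 3.4286%
Mean R_m = (10.7 − 6.2 + 9.2 − 4.1 + 7.1 + 2.3 − 1.9) / 7 = 2.4429%
Σ(R_i − R̄_i)(R_m − R̄_m) = 360.2514  ⇒  Cov = 360.2514 / 6 = 60.0419
Σ(R_m − R̄_m)² = 271.9171  ⇒  Var(R_m) = 271.9171 / 6 = 45.3195
β = Cov / Var(R_m) = 60.0419 / 45.3195 = 1.3249
MRP = 6.38% − 1.73% = 4.65%
E(R) = R_f + β × MRP = 1.73% + 1.3249 × 4.65% = 7.89%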